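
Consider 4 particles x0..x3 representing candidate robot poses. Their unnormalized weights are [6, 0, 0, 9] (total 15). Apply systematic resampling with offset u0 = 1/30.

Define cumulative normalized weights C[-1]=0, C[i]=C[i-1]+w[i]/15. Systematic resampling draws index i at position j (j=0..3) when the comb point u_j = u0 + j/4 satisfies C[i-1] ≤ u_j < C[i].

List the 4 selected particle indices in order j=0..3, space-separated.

C = [2/5, 2/5, 2/5, 1]
j=0: u_0=1/30 ∈ [0, 2/5) → index 0
j=1: u_1=17/60 ∈ [0, 2/5) → index 0
j=2: u_2=8/15 ∈ [2/5, 1) → index 3
j=3: u_3=47/60 ∈ [2/5, 1) → index 3

0 0 3 3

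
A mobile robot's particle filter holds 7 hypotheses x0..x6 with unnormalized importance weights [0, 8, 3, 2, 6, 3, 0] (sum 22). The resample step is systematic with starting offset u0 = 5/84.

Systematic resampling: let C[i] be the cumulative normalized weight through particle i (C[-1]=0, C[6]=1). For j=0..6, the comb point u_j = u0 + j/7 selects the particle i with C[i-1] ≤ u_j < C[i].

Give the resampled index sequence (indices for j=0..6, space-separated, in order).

C = [0, 4/11, 1/2, 13/22, 19/22, 1, 1]
j=0: u_0=5/84 ∈ [0, 4/11) → index 1
j=1: u_1=17/84 ∈ [0, 4/11) → index 1
j=2: u_2=29/84 ∈ [0, 4/11) → index 1
j=3: u_3=41/84 ∈ [4/11, 1/2) → index 2
j=4: u_4=53/84 ∈ [13/22, 19/22) → index 4
j=5: u_5=65/84 ∈ [13/22, 19/22) → index 4
j=6: u_6=11/12 ∈ [19/22, 1) → index 5

1 1 1 2 4 4 5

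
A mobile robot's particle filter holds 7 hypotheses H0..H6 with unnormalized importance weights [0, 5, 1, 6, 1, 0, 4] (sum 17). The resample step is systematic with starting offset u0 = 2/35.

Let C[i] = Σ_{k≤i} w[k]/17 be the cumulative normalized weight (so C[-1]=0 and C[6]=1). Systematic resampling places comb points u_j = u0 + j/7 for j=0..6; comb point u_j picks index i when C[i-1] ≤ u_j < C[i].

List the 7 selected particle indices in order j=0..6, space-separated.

1 1 2 3 3 6 6

C = [0, 5/17, 6/17, 12/17, 13/17, 13/17, 1]
j=0: u_0=2/35 ∈ [0, 5/17) → index 1
j=1: u_1=1/5 ∈ [0, 5/17) → index 1
j=2: u_2=12/35 ∈ [5/17, 6/17) → index 2
j=3: u_3=17/35 ∈ [6/17, 12/17) → index 3
j=4: u_4=22/35 ∈ [6/17, 12/17) → index 3
j=5: u_5=27/35 ∈ [13/17, 1) → index 6
j=6: u_6=32/35 ∈ [13/17, 1) → index 6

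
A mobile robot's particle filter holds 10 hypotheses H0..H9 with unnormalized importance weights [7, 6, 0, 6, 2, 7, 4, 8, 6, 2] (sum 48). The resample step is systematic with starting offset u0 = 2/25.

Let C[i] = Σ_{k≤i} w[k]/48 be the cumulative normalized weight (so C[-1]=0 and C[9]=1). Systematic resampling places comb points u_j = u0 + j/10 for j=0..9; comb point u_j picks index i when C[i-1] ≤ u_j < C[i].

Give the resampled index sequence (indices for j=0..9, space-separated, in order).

C = [7/48, 13/48, 13/48, 19/48, 7/16, 7/12, 2/3, 5/6, 23/24, 1]
j=0: u_0=2/25 ∈ [0, 7/48) → index 0
j=1: u_1=9/50 ∈ [7/48, 13/48) → index 1
j=2: u_2=7/25 ∈ [13/48, 19/48) → index 3
j=3: u_3=19/50 ∈ [13/48, 19/48) → index 3
j=4: u_4=12/25 ∈ [7/16, 7/12) → index 5
j=5: u_5=29/50 ∈ [7/16, 7/12) → index 5
j=6: u_6=17/25 ∈ [2/3, 5/6) → index 7
j=7: u_7=39/50 ∈ [2/3, 5/6) → index 7
j=8: u_8=22/25 ∈ [5/6, 23/24) → index 8
j=9: u_9=49/50 ∈ [23/24, 1) → index 9

0 1 3 3 5 5 7 7 8 9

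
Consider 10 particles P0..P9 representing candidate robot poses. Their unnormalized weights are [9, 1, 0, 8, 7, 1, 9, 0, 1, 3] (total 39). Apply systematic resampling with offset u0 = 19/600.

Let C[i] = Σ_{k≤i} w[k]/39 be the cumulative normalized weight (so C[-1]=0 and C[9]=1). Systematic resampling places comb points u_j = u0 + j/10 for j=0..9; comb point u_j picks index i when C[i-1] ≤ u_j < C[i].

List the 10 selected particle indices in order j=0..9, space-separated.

0 0 1 3 3 4 4 6 6 9

C = [3/13, 10/39, 10/39, 6/13, 25/39, 2/3, 35/39, 35/39, 12/13, 1]
j=0: u_0=19/600 ∈ [0, 3/13) → index 0
j=1: u_1=79/600 ∈ [0, 3/13) → index 0
j=2: u_2=139/600 ∈ [3/13, 10/39) → index 1
j=3: u_3=199/600 ∈ [10/39, 6/13) → index 3
j=4: u_4=259/600 ∈ [10/39, 6/13) → index 3
j=5: u_5=319/600 ∈ [6/13, 25/39) → index 4
j=6: u_6=379/600 ∈ [6/13, 25/39) → index 4
j=7: u_7=439/600 ∈ [2/3, 35/39) → index 6
j=8: u_8=499/600 ∈ [2/3, 35/39) → index 6
j=9: u_9=559/600 ∈ [12/13, 1) → index 9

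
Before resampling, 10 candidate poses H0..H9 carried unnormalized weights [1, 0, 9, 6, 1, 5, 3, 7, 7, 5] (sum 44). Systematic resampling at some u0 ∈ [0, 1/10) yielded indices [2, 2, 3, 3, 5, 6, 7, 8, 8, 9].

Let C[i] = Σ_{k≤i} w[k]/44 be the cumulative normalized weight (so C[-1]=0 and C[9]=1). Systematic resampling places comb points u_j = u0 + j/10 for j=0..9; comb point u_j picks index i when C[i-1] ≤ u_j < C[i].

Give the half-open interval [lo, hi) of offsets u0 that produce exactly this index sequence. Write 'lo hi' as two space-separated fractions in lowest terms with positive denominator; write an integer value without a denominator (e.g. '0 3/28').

C = [1/44, 1/44, 5/22, 4/11, 17/44, 1/2, 25/44, 8/11, 39/44, 1]
j=0 picked index 2: u0 ∈ [1/44, 5/22)
j=1 picked index 2: u0 ∈ [-17/220, 7/55)
j=2 picked index 3: u0 ∈ [3/110, 9/55)
j=3 picked index 3: u0 ∈ [-4/55, 7/110)
j=4 picked index 5: u0 ∈ [-3/220, 1/10)
j=5 picked index 6: u0 ∈ [0, 3/44)
j=6 picked index 7: u0 ∈ [-7/220, 7/55)
j=7 picked index 8: u0 ∈ [3/110, 41/220)
j=8 picked index 8: u0 ∈ [-4/55, 19/220)
j=9 picked index 9: u0 ∈ [-3/220, 1/10)
intersection: [3/110, 7/110)

3/110 7/110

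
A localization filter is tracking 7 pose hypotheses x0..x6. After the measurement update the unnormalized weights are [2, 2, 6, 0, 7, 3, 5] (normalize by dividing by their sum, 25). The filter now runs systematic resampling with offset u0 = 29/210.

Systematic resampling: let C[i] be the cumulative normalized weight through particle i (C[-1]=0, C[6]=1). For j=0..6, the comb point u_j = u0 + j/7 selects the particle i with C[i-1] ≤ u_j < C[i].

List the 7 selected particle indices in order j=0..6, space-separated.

1 2 4 4 5 6 6

C = [2/25, 4/25, 2/5, 2/5, 17/25, 4/5, 1]
j=0: u_0=29/210 ∈ [2/25, 4/25) → index 1
j=1: u_1=59/210 ∈ [4/25, 2/5) → index 2
j=2: u_2=89/210 ∈ [2/5, 17/25) → index 4
j=3: u_3=17/30 ∈ [2/5, 17/25) → index 4
j=4: u_4=149/210 ∈ [17/25, 4/5) → index 5
j=5: u_5=179/210 ∈ [4/5, 1) → index 6
j=6: u_6=209/210 ∈ [4/5, 1) → index 6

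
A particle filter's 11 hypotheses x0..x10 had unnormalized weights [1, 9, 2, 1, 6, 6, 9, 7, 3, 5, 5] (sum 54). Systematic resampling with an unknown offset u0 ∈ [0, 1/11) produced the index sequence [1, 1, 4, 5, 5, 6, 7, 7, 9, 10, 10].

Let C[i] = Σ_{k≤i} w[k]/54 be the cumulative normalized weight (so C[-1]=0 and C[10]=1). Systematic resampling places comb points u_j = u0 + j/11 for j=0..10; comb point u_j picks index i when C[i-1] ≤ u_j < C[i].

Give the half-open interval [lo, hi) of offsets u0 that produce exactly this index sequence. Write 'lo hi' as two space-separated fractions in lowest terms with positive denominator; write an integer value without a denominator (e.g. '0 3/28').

53/594 1/11

C = [1/54, 5/27, 2/9, 13/54, 19/54, 25/54, 17/27, 41/54, 22/27, 49/54, 1]
j=0 picked index 1: u0 ∈ [1/54, 5/27)
j=1 picked index 1: u0 ∈ [-43/594, 28/297)
j=2 picked index 4: u0 ∈ [35/594, 101/594)
j=3 picked index 5: u0 ∈ [47/594, 113/594)
j=4 picked index 5: u0 ∈ [-7/594, 59/594)
j=5 picked index 6: u0 ∈ [5/594, 52/297)
j=6 picked index 7: u0 ∈ [25/297, 127/594)
j=7 picked index 7: u0 ∈ [-2/297, 73/594)
j=8 picked index 9: u0 ∈ [26/297, 107/594)
j=9 picked index 10: u0 ∈ [53/594, 2/11)
j=10 picked index 10: u0 ∈ [-1/594, 1/11)
intersection: [53/594, 1/11)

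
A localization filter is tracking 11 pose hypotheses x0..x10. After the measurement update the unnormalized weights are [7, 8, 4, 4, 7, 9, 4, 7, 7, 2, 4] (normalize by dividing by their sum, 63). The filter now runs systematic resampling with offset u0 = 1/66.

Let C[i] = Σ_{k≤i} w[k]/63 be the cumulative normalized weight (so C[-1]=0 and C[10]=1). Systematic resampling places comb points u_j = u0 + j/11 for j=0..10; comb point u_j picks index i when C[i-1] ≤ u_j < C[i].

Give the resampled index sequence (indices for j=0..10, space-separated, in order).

C = [1/9, 5/21, 19/63, 23/63, 10/21, 13/21, 43/63, 50/63, 19/21, 59/63, 1]
j=0: u_0=1/66 ∈ [0, 1/9) → index 0
j=1: u_1=7/66 ∈ [0, 1/9) → index 0
j=2: u_2=13/66 ∈ [1/9, 5/21) → index 1
j=3: u_3=19/66 ∈ [5/21, 19/63) → index 2
j=4: u_4=25/66 ∈ [23/63, 10/21) → index 4
j=5: u_5=31/66 ∈ [23/63, 10/21) → index 4
j=6: u_6=37/66 ∈ [10/21, 13/21) → index 5
j=7: u_7=43/66 ∈ [13/21, 43/63) → index 6
j=8: u_8=49/66 ∈ [43/63, 50/63) → index 7
j=9: u_9=5/6 ∈ [50/63, 19/21) → index 8
j=10: u_10=61/66 ∈ [19/21, 59/63) → index 9

0 0 1 2 4 4 5 6 7 8 9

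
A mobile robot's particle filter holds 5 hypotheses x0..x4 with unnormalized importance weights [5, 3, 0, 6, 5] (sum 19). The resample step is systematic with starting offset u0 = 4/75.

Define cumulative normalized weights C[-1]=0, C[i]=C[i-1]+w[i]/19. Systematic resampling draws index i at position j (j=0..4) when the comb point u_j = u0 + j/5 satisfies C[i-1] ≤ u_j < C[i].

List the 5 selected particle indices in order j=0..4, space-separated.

C = [5/19, 8/19, 8/19, 14/19, 1]
j=0: u_0=4/75 ∈ [0, 5/19) → index 0
j=1: u_1=19/75 ∈ [0, 5/19) → index 0
j=2: u_2=34/75 ∈ [8/19, 14/19) → index 3
j=3: u_3=49/75 ∈ [8/19, 14/19) → index 3
j=4: u_4=64/75 ∈ [14/19, 1) → index 4

0 0 3 3 4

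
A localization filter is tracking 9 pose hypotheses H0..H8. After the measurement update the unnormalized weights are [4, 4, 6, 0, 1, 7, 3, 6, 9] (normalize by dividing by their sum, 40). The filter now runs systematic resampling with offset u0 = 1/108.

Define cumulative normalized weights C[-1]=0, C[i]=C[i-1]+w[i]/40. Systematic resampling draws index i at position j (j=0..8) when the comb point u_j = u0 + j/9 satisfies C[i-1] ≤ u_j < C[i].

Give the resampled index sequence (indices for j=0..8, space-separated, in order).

0 1 2 2 5 6 7 8 8

C = [1/10, 1/5, 7/20, 7/20, 3/8, 11/20, 5/8, 31/40, 1]
j=0: u_0=1/108 ∈ [0, 1/10) → index 0
j=1: u_1=13/108 ∈ [1/10, 1/5) → index 1
j=2: u_2=25/108 ∈ [1/5, 7/20) → index 2
j=3: u_3=37/108 ∈ [1/5, 7/20) → index 2
j=4: u_4=49/108 ∈ [3/8, 11/20) → index 5
j=5: u_5=61/108 ∈ [11/20, 5/8) → index 6
j=6: u_6=73/108 ∈ [5/8, 31/40) → index 7
j=7: u_7=85/108 ∈ [31/40, 1) → index 8
j=8: u_8=97/108 ∈ [31/40, 1) → index 8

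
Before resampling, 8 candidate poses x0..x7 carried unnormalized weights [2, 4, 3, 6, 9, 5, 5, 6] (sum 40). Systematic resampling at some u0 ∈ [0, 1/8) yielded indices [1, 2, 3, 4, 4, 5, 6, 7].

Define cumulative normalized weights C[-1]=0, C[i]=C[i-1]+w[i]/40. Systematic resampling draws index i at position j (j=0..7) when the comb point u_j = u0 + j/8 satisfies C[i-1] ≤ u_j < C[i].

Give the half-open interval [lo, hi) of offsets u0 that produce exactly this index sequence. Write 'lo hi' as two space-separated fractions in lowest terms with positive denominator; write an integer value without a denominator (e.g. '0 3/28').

1/20 1/10

C = [1/20, 3/20, 9/40, 3/8, 3/5, 29/40, 17/20, 1]
j=0 picked index 1: u0 ∈ [1/20, 3/20)
j=1 picked index 2: u0 ∈ [1/40, 1/10)
j=2 picked index 3: u0 ∈ [-1/40, 1/8)
j=3 picked index 4: u0 ∈ [0, 9/40)
j=4 picked index 4: u0 ∈ [-1/8, 1/10)
j=5 picked index 5: u0 ∈ [-1/40, 1/10)
j=6 picked index 6: u0 ∈ [-1/40, 1/10)
j=7 picked index 7: u0 ∈ [-1/40, 1/8)
intersection: [1/20, 1/10)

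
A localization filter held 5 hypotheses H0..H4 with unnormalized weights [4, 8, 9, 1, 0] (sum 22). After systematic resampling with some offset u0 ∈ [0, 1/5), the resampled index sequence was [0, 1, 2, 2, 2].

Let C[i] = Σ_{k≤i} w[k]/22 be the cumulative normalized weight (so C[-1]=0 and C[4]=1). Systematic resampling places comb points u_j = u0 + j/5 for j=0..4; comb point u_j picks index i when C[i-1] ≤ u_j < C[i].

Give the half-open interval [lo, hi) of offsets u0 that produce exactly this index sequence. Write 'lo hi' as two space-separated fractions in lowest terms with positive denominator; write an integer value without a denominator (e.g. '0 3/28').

C = [2/11, 6/11, 21/22, 1, 1]
j=0 picked index 0: u0 ∈ [0, 2/11)
j=1 picked index 1: u0 ∈ [-1/55, 19/55)
j=2 picked index 2: u0 ∈ [8/55, 61/110)
j=3 picked index 2: u0 ∈ [-3/55, 39/110)
j=4 picked index 2: u0 ∈ [-14/55, 17/110)
intersection: [8/55, 17/110)

8/55 17/110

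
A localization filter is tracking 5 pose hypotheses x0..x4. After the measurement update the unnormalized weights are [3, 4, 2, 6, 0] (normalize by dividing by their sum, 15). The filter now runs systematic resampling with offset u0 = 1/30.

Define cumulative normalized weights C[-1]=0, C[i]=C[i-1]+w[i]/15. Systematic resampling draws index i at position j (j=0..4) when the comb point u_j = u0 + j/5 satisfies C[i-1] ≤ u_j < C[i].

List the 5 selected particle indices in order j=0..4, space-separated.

C = [1/5, 7/15, 3/5, 1, 1]
j=0: u_0=1/30 ∈ [0, 1/5) → index 0
j=1: u_1=7/30 ∈ [1/5, 7/15) → index 1
j=2: u_2=13/30 ∈ [1/5, 7/15) → index 1
j=3: u_3=19/30 ∈ [3/5, 1) → index 3
j=4: u_4=5/6 ∈ [3/5, 1) → index 3

0 1 1 3 3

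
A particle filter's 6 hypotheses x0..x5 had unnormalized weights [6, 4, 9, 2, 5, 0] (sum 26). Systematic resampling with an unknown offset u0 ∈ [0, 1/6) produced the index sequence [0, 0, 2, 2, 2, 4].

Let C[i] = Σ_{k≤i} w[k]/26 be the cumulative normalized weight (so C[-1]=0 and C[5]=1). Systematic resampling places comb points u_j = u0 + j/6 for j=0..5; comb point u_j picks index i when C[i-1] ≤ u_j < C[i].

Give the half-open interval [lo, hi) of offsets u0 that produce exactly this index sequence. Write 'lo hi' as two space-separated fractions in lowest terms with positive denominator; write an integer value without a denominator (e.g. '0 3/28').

C = [3/13, 5/13, 19/26, 21/26, 1, 1]
j=0 picked index 0: u0 ∈ [0, 3/13)
j=1 picked index 0: u0 ∈ [-1/6, 5/78)
j=2 picked index 2: u0 ∈ [2/39, 31/78)
j=3 picked index 2: u0 ∈ [-3/26, 3/13)
j=4 picked index 2: u0 ∈ [-11/39, 5/78)
j=5 picked index 4: u0 ∈ [-1/39, 1/6)
intersection: [2/39, 5/78)

2/39 5/78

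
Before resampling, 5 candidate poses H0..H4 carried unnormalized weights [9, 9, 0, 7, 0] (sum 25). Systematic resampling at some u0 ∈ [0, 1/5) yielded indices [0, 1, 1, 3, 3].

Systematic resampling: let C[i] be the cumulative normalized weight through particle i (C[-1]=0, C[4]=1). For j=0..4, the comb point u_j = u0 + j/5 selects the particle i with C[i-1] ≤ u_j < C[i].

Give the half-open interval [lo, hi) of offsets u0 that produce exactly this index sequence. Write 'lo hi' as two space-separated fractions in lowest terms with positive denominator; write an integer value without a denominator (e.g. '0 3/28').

4/25 1/5

C = [9/25, 18/25, 18/25, 1, 1]
j=0 picked index 0: u0 ∈ [0, 9/25)
j=1 picked index 1: u0 ∈ [4/25, 13/25)
j=2 picked index 1: u0 ∈ [-1/25, 8/25)
j=3 picked index 3: u0 ∈ [3/25, 2/5)
j=4 picked index 3: u0 ∈ [-2/25, 1/5)
intersection: [4/25, 1/5)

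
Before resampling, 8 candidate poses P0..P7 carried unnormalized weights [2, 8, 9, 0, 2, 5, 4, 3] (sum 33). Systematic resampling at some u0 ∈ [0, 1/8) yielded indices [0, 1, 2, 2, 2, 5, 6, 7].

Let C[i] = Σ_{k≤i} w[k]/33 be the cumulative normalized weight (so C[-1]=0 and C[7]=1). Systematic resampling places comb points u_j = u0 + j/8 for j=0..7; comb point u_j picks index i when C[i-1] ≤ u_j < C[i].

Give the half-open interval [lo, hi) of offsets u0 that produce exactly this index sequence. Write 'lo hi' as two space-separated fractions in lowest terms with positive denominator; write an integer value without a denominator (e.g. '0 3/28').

7/132 2/33

C = [2/33, 10/33, 19/33, 19/33, 7/11, 26/33, 10/11, 1]
j=0 picked index 0: u0 ∈ [0, 2/33)
j=1 picked index 1: u0 ∈ [-17/264, 47/264)
j=2 picked index 2: u0 ∈ [7/132, 43/132)
j=3 picked index 2: u0 ∈ [-19/264, 53/264)
j=4 picked index 2: u0 ∈ [-13/66, 5/66)
j=5 picked index 5: u0 ∈ [1/88, 43/264)
j=6 picked index 6: u0 ∈ [5/132, 7/44)
j=7 picked index 7: u0 ∈ [3/88, 1/8)
intersection: [7/132, 2/33)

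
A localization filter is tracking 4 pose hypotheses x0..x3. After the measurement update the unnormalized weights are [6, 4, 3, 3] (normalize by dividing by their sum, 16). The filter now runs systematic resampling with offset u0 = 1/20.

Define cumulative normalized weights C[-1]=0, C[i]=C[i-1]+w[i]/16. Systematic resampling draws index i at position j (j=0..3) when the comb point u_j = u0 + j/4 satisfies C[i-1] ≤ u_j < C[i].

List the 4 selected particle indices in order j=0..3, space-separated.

C = [3/8, 5/8, 13/16, 1]
j=0: u_0=1/20 ∈ [0, 3/8) → index 0
j=1: u_1=3/10 ∈ [0, 3/8) → index 0
j=2: u_2=11/20 ∈ [3/8, 5/8) → index 1
j=3: u_3=4/5 ∈ [5/8, 13/16) → index 2

0 0 1 2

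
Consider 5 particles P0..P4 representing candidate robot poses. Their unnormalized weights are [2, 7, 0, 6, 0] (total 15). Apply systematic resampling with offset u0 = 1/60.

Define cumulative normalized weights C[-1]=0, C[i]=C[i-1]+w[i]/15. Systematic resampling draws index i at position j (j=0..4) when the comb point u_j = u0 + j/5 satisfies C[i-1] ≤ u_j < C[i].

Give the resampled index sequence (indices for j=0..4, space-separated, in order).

C = [2/15, 3/5, 3/5, 1, 1]
j=0: u_0=1/60 ∈ [0, 2/15) → index 0
j=1: u_1=13/60 ∈ [2/15, 3/5) → index 1
j=2: u_2=5/12 ∈ [2/15, 3/5) → index 1
j=3: u_3=37/60 ∈ [3/5, 1) → index 3
j=4: u_4=49/60 ∈ [3/5, 1) → index 3

0 1 1 3 3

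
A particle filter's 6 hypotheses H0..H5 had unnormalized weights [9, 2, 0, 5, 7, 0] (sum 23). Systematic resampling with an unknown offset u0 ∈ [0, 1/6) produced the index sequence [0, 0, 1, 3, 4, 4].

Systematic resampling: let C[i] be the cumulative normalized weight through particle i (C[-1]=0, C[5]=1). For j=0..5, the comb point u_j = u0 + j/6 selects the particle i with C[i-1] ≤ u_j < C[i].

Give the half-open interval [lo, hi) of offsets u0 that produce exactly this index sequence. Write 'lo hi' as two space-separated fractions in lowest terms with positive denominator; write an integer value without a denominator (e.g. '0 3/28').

C = [9/23, 11/23, 11/23, 16/23, 1, 1]
j=0 picked index 0: u0 ∈ [0, 9/23)
j=1 picked index 0: u0 ∈ [-1/6, 31/138)
j=2 picked index 1: u0 ∈ [4/69, 10/69)
j=3 picked index 3: u0 ∈ [-1/46, 9/46)
j=4 picked index 4: u0 ∈ [2/69, 1/3)
j=5 picked index 4: u0 ∈ [-19/138, 1/6)
intersection: [4/69, 10/69)

4/69 10/69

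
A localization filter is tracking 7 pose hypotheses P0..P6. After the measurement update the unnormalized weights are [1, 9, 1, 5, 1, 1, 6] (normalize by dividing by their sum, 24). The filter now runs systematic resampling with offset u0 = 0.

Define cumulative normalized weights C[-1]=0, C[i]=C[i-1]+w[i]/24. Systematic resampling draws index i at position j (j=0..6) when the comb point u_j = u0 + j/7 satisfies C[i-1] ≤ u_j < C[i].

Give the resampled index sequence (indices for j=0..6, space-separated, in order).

C = [1/24, 5/12, 11/24, 2/3, 17/24, 3/4, 1]
j=0: u_0=0 ∈ [0, 1/24) → index 0
j=1: u_1=1/7 ∈ [1/24, 5/12) → index 1
j=2: u_2=2/7 ∈ [1/24, 5/12) → index 1
j=3: u_3=3/7 ∈ [5/12, 11/24) → index 2
j=4: u_4=4/7 ∈ [11/24, 2/3) → index 3
j=5: u_5=5/7 ∈ [17/24, 3/4) → index 5
j=6: u_6=6/7 ∈ [3/4, 1) → index 6

0 1 1 2 3 5 6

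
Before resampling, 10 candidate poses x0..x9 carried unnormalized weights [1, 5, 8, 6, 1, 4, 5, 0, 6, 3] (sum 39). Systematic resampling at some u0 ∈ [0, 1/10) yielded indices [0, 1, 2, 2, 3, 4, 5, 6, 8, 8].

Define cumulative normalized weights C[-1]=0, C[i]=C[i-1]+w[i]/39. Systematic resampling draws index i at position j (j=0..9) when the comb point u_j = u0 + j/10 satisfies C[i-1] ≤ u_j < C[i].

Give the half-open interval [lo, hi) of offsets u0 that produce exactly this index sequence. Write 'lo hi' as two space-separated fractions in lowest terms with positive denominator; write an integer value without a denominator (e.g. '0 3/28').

1/78 3/130

C = [1/39, 2/13, 14/39, 20/39, 7/13, 25/39, 10/13, 10/13, 12/13, 1]
j=0 picked index 0: u0 ∈ [0, 1/39)
j=1 picked index 1: u0 ∈ [-29/390, 7/130)
j=2 picked index 2: u0 ∈ [-3/65, 31/195)
j=3 picked index 2: u0 ∈ [-19/130, 23/390)
j=4 picked index 3: u0 ∈ [-8/195, 22/195)
j=5 picked index 4: u0 ∈ [1/78, 1/26)
j=6 picked index 5: u0 ∈ [-4/65, 8/195)
j=7 picked index 6: u0 ∈ [-23/390, 9/130)
j=8 picked index 8: u0 ∈ [-2/65, 8/65)
j=9 picked index 8: u0 ∈ [-17/130, 3/130)
intersection: [1/78, 3/130)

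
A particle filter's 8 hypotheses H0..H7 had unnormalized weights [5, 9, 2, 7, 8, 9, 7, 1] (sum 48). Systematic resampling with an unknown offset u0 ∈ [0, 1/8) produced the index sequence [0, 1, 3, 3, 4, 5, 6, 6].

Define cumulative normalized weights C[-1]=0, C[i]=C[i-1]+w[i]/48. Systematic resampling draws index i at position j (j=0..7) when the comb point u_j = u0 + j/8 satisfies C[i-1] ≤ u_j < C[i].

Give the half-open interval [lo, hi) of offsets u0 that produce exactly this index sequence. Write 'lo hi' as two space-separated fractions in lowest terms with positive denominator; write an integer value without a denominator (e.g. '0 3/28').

C = [5/48, 7/24, 1/3, 23/48, 31/48, 5/6, 47/48, 1]
j=0 picked index 0: u0 ∈ [0, 5/48)
j=1 picked index 1: u0 ∈ [-1/48, 1/6)
j=2 picked index 3: u0 ∈ [1/12, 11/48)
j=3 picked index 3: u0 ∈ [-1/24, 5/48)
j=4 picked index 4: u0 ∈ [-1/48, 7/48)
j=5 picked index 5: u0 ∈ [1/48, 5/24)
j=6 picked index 6: u0 ∈ [1/12, 11/48)
j=7 picked index 6: u0 ∈ [-1/24, 5/48)
intersection: [1/12, 5/48)

1/12 5/48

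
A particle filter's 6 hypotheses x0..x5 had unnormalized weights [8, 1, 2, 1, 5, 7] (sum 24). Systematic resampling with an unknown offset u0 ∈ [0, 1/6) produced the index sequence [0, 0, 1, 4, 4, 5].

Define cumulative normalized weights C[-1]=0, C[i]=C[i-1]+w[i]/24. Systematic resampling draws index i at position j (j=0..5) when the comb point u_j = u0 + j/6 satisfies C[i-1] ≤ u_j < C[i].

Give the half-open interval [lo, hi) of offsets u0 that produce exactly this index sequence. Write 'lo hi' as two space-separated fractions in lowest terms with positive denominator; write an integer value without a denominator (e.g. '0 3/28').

C = [1/3, 3/8, 11/24, 1/2, 17/24, 1]
j=0 picked index 0: u0 ∈ [0, 1/3)
j=1 picked index 0: u0 ∈ [-1/6, 1/6)
j=2 picked index 1: u0 ∈ [0, 1/24)
j=3 picked index 4: u0 ∈ [0, 5/24)
j=4 picked index 4: u0 ∈ [-1/6, 1/24)
j=5 picked index 5: u0 ∈ [-1/8, 1/6)
intersection: [0, 1/24)

0 1/24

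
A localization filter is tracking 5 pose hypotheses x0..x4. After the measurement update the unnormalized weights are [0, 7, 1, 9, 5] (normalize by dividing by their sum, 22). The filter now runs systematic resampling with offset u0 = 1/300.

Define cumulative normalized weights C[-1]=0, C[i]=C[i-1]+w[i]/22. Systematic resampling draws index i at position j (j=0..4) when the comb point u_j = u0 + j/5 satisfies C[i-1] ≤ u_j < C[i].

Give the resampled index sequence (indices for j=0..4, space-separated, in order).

C = [0, 7/22, 4/11, 17/22, 1]
j=0: u_0=1/300 ∈ [0, 7/22) → index 1
j=1: u_1=61/300 ∈ [0, 7/22) → index 1
j=2: u_2=121/300 ∈ [4/11, 17/22) → index 3
j=3: u_3=181/300 ∈ [4/11, 17/22) → index 3
j=4: u_4=241/300 ∈ [17/22, 1) → index 4

1 1 3 3 4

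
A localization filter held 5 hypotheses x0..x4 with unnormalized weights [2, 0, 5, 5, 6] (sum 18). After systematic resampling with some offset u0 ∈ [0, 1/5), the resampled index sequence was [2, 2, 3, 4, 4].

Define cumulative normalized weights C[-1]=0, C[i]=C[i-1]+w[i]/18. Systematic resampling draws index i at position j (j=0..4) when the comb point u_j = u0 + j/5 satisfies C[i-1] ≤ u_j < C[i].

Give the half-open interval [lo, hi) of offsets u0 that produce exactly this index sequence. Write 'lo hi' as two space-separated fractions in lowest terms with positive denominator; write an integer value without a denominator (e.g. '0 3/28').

1/9 17/90

C = [1/9, 1/9, 7/18, 2/3, 1]
j=0 picked index 2: u0 ∈ [1/9, 7/18)
j=1 picked index 2: u0 ∈ [-4/45, 17/90)
j=2 picked index 3: u0 ∈ [-1/90, 4/15)
j=3 picked index 4: u0 ∈ [1/15, 2/5)
j=4 picked index 4: u0 ∈ [-2/15, 1/5)
intersection: [1/9, 17/90)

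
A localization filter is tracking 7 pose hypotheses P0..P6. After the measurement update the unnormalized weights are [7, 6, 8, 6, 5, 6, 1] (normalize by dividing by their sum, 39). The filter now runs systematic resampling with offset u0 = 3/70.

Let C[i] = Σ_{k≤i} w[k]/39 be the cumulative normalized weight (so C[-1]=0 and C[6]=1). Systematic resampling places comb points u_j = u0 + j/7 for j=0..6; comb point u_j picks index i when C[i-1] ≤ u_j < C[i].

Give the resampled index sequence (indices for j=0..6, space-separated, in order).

0 1 1 2 3 4 5

C = [7/39, 1/3, 7/13, 9/13, 32/39, 38/39, 1]
j=0: u_0=3/70 ∈ [0, 7/39) → index 0
j=1: u_1=13/70 ∈ [7/39, 1/3) → index 1
j=2: u_2=23/70 ∈ [7/39, 1/3) → index 1
j=3: u_3=33/70 ∈ [1/3, 7/13) → index 2
j=4: u_4=43/70 ∈ [7/13, 9/13) → index 3
j=5: u_5=53/70 ∈ [9/13, 32/39) → index 4
j=6: u_6=9/10 ∈ [32/39, 38/39) → index 5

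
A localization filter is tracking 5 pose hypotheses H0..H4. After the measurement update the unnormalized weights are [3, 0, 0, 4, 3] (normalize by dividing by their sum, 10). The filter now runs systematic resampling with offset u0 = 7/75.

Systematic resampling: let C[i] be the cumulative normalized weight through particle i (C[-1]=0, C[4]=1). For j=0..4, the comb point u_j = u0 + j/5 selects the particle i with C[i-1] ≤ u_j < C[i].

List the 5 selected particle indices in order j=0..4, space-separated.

C = [3/10, 3/10, 3/10, 7/10, 1]
j=0: u_0=7/75 ∈ [0, 3/10) → index 0
j=1: u_1=22/75 ∈ [0, 3/10) → index 0
j=2: u_2=37/75 ∈ [3/10, 7/10) → index 3
j=3: u_3=52/75 ∈ [3/10, 7/10) → index 3
j=4: u_4=67/75 ∈ [7/10, 1) → index 4

0 0 3 3 4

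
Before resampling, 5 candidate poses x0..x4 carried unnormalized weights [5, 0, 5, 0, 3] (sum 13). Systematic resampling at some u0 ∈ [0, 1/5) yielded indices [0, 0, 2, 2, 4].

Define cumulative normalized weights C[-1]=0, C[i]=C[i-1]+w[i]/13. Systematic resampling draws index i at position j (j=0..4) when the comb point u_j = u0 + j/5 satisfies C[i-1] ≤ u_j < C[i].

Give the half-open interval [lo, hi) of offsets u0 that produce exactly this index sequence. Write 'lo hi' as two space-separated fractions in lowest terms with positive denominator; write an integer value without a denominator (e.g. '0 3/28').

C = [5/13, 5/13, 10/13, 10/13, 1]
j=0 picked index 0: u0 ∈ [0, 5/13)
j=1 picked index 0: u0 ∈ [-1/5, 12/65)
j=2 picked index 2: u0 ∈ [-1/65, 24/65)
j=3 picked index 2: u0 ∈ [-14/65, 11/65)
j=4 picked index 4: u0 ∈ [-2/65, 1/5)
intersection: [0, 11/65)

0 11/65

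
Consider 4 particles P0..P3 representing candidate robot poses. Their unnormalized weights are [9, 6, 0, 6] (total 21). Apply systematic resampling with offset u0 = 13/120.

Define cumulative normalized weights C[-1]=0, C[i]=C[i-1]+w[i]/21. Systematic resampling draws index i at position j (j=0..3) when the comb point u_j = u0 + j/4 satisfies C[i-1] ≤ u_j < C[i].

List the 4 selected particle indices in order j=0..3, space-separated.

0 0 1 3

C = [3/7, 5/7, 5/7, 1]
j=0: u_0=13/120 ∈ [0, 3/7) → index 0
j=1: u_1=43/120 ∈ [0, 3/7) → index 0
j=2: u_2=73/120 ∈ [3/7, 5/7) → index 1
j=3: u_3=103/120 ∈ [5/7, 1) → index 3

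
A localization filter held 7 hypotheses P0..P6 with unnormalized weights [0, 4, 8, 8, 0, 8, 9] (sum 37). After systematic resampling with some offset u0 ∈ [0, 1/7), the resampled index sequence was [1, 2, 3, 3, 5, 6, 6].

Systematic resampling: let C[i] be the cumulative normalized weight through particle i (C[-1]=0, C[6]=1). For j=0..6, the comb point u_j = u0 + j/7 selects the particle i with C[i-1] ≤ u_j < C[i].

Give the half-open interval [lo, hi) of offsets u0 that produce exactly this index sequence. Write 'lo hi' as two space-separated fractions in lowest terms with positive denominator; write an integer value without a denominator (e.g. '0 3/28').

11/259 4/37

C = [0, 4/37, 12/37, 20/37, 20/37, 28/37, 1]
j=0 picked index 1: u0 ∈ [0, 4/37)
j=1 picked index 2: u0 ∈ [-9/259, 47/259)
j=2 picked index 3: u0 ∈ [10/259, 66/259)
j=3 picked index 3: u0 ∈ [-27/259, 29/259)
j=4 picked index 5: u0 ∈ [-8/259, 48/259)
j=5 picked index 6: u0 ∈ [11/259, 2/7)
j=6 picked index 6: u0 ∈ [-26/259, 1/7)
intersection: [11/259, 4/37)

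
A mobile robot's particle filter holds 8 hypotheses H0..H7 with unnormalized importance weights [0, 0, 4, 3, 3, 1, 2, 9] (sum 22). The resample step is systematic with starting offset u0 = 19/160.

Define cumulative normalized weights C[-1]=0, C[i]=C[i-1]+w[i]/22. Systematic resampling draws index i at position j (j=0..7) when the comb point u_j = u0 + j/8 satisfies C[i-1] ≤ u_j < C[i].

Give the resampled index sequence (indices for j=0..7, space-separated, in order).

C = [0, 0, 2/11, 7/22, 5/11, 1/2, 13/22, 1]
j=0: u_0=19/160 ∈ [0, 2/11) → index 2
j=1: u_1=39/160 ∈ [2/11, 7/22) → index 3
j=2: u_2=59/160 ∈ [7/22, 5/11) → index 4
j=3: u_3=79/160 ∈ [5/11, 1/2) → index 5
j=4: u_4=99/160 ∈ [13/22, 1) → index 7
j=5: u_5=119/160 ∈ [13/22, 1) → index 7
j=6: u_6=139/160 ∈ [13/22, 1) → index 7
j=7: u_7=159/160 ∈ [13/22, 1) → index 7

2 3 4 5 7 7 7 7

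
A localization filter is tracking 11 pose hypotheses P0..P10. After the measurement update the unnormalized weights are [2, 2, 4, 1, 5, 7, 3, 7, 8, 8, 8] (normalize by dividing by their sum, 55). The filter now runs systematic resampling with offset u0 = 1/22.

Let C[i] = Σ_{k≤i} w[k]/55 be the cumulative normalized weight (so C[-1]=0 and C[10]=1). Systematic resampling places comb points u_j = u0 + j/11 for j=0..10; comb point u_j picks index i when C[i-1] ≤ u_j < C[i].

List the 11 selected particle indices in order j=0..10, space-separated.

C = [2/55, 4/55, 8/55, 9/55, 14/55, 21/55, 24/55, 31/55, 39/55, 47/55, 1]
j=0: u_0=1/22 ∈ [2/55, 4/55) → index 1
j=1: u_1=3/22 ∈ [4/55, 8/55) → index 2
j=2: u_2=5/22 ∈ [9/55, 14/55) → index 4
j=3: u_3=7/22 ∈ [14/55, 21/55) → index 5
j=4: u_4=9/22 ∈ [21/55, 24/55) → index 6
j=5: u_5=1/2 ∈ [24/55, 31/55) → index 7
j=6: u_6=13/22 ∈ [31/55, 39/55) → index 8
j=7: u_7=15/22 ∈ [31/55, 39/55) → index 8
j=8: u_8=17/22 ∈ [39/55, 47/55) → index 9
j=9: u_9=19/22 ∈ [47/55, 1) → index 10
j=10: u_10=21/22 ∈ [47/55, 1) → index 10

1 2 4 5 6 7 8 8 9 10 10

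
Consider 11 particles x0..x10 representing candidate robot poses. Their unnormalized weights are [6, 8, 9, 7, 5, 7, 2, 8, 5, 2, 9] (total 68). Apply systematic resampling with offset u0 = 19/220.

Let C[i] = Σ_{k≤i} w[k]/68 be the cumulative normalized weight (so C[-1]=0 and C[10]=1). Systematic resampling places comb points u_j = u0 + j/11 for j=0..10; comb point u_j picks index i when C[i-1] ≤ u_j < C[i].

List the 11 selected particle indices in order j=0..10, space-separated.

0 1 2 3 4 5 6 7 8 10 10

C = [3/34, 7/34, 23/68, 15/34, 35/68, 21/34, 11/17, 13/17, 57/68, 59/68, 1]
j=0: u_0=19/220 ∈ [0, 3/34) → index 0
j=1: u_1=39/220 ∈ [3/34, 7/34) → index 1
j=2: u_2=59/220 ∈ [7/34, 23/68) → index 2
j=3: u_3=79/220 ∈ [23/68, 15/34) → index 3
j=4: u_4=9/20 ∈ [15/34, 35/68) → index 4
j=5: u_5=119/220 ∈ [35/68, 21/34) → index 5
j=6: u_6=139/220 ∈ [21/34, 11/17) → index 6
j=7: u_7=159/220 ∈ [11/17, 13/17) → index 7
j=8: u_8=179/220 ∈ [13/17, 57/68) → index 8
j=9: u_9=199/220 ∈ [59/68, 1) → index 10
j=10: u_10=219/220 ∈ [59/68, 1) → index 10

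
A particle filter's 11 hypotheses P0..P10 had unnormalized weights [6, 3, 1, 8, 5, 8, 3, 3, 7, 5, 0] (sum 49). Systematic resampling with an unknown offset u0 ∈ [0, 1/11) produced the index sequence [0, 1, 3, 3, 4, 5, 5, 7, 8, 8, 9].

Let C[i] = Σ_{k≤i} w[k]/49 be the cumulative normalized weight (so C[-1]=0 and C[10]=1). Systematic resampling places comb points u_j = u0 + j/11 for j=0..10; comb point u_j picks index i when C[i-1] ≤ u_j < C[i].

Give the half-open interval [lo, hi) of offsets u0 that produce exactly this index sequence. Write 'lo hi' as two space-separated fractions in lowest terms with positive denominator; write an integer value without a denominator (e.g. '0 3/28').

31/539 43/539

C = [6/49, 9/49, 10/49, 18/49, 23/49, 31/49, 34/49, 37/49, 44/49, 1, 1]
j=0 picked index 0: u0 ∈ [0, 6/49)
j=1 picked index 1: u0 ∈ [17/539, 50/539)
j=2 picked index 3: u0 ∈ [12/539, 100/539)
j=3 picked index 3: u0 ∈ [-37/539, 51/539)
j=4 picked index 4: u0 ∈ [2/539, 57/539)
j=5 picked index 5: u0 ∈ [8/539, 96/539)
j=6 picked index 5: u0 ∈ [-41/539, 47/539)
j=7 picked index 7: u0 ∈ [31/539, 64/539)
j=8 picked index 8: u0 ∈ [15/539, 92/539)
j=9 picked index 8: u0 ∈ [-34/539, 43/539)
j=10 picked index 9: u0 ∈ [-6/539, 1/11)
intersection: [31/539, 43/539)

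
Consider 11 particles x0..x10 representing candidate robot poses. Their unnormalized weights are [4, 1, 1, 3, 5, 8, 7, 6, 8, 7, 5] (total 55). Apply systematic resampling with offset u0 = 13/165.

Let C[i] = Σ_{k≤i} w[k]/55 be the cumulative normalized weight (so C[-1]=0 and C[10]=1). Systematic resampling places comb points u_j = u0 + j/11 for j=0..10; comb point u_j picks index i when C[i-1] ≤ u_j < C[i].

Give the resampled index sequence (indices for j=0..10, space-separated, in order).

1 4 5 5 6 7 7 8 9 9 10

C = [4/55, 1/11, 6/55, 9/55, 14/55, 2/5, 29/55, 7/11, 43/55, 10/11, 1]
j=0: u_0=13/165 ∈ [4/55, 1/11) → index 1
j=1: u_1=28/165 ∈ [9/55, 14/55) → index 4
j=2: u_2=43/165 ∈ [14/55, 2/5) → index 5
j=3: u_3=58/165 ∈ [14/55, 2/5) → index 5
j=4: u_4=73/165 ∈ [2/5, 29/55) → index 6
j=5: u_5=8/15 ∈ [29/55, 7/11) → index 7
j=6: u_6=103/165 ∈ [29/55, 7/11) → index 7
j=7: u_7=118/165 ∈ [7/11, 43/55) → index 8
j=8: u_8=133/165 ∈ [43/55, 10/11) → index 9
j=9: u_9=148/165 ∈ [43/55, 10/11) → index 9
j=10: u_10=163/165 ∈ [10/11, 1) → index 10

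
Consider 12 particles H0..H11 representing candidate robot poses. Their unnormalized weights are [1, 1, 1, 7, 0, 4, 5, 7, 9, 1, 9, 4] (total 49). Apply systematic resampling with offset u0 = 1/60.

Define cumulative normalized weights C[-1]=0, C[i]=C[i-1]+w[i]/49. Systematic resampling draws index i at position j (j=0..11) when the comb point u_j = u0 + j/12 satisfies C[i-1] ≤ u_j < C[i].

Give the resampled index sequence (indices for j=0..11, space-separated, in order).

C = [1/49, 2/49, 3/49, 10/49, 10/49, 2/7, 19/49, 26/49, 5/7, 36/49, 45/49, 1]
j=0: u_0=1/60 ∈ [0, 1/49) → index 0
j=1: u_1=1/10 ∈ [3/49, 10/49) → index 3
j=2: u_2=11/60 ∈ [3/49, 10/49) → index 3
j=3: u_3=4/15 ∈ [10/49, 2/7) → index 5
j=4: u_4=7/20 ∈ [2/7, 19/49) → index 6
j=5: u_5=13/30 ∈ [19/49, 26/49) → index 7
j=6: u_6=31/60 ∈ [19/49, 26/49) → index 7
j=7: u_7=3/5 ∈ [26/49, 5/7) → index 8
j=8: u_8=41/60 ∈ [26/49, 5/7) → index 8
j=9: u_9=23/30 ∈ [36/49, 45/49) → index 10
j=10: u_10=17/20 ∈ [36/49, 45/49) → index 10
j=11: u_11=14/15 ∈ [45/49, 1) → index 11

0 3 3 5 6 7 7 8 8 10 10 11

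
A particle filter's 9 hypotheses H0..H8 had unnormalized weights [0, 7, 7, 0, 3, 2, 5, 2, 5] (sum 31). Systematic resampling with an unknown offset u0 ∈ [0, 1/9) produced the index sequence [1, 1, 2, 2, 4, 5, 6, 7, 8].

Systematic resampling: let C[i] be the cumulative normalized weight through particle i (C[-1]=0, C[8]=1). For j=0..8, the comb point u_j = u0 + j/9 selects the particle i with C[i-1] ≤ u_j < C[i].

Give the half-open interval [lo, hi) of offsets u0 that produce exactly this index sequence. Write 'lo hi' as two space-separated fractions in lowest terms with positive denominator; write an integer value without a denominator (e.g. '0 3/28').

2/279 16/279

C = [0, 7/31, 14/31, 14/31, 17/31, 19/31, 24/31, 26/31, 1]
j=0 picked index 1: u0 ∈ [0, 7/31)
j=1 picked index 1: u0 ∈ [-1/9, 32/279)
j=2 picked index 2: u0 ∈ [1/279, 64/279)
j=3 picked index 2: u0 ∈ [-10/93, 11/93)
j=4 picked index 4: u0 ∈ [2/279, 29/279)
j=5 picked index 5: u0 ∈ [-2/279, 16/279)
j=6 picked index 6: u0 ∈ [-5/93, 10/93)
j=7 picked index 7: u0 ∈ [-1/279, 17/279)
j=8 picked index 8: u0 ∈ [-14/279, 1/9)
intersection: [2/279, 16/279)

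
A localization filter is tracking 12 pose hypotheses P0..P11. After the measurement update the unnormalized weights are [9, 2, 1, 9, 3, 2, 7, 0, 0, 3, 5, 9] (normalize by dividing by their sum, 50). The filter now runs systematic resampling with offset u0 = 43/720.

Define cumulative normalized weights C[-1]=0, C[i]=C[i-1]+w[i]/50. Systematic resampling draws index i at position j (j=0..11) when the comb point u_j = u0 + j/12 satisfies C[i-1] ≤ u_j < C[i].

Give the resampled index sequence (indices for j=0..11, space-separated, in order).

0 0 2 3 3 4 6 6 10 10 11 11

C = [9/50, 11/50, 6/25, 21/50, 12/25, 13/25, 33/50, 33/50, 33/50, 18/25, 41/50, 1]
j=0: u_0=43/720 ∈ [0, 9/50) → index 0
j=1: u_1=103/720 ∈ [0, 9/50) → index 0
j=2: u_2=163/720 ∈ [11/50, 6/25) → index 2
j=3: u_3=223/720 ∈ [6/25, 21/50) → index 3
j=4: u_4=283/720 ∈ [6/25, 21/50) → index 3
j=5: u_5=343/720 ∈ [21/50, 12/25) → index 4
j=6: u_6=403/720 ∈ [13/25, 33/50) → index 6
j=7: u_7=463/720 ∈ [13/25, 33/50) → index 6
j=8: u_8=523/720 ∈ [18/25, 41/50) → index 10
j=9: u_9=583/720 ∈ [18/25, 41/50) → index 10
j=10: u_10=643/720 ∈ [41/50, 1) → index 11
j=11: u_11=703/720 ∈ [41/50, 1) → index 11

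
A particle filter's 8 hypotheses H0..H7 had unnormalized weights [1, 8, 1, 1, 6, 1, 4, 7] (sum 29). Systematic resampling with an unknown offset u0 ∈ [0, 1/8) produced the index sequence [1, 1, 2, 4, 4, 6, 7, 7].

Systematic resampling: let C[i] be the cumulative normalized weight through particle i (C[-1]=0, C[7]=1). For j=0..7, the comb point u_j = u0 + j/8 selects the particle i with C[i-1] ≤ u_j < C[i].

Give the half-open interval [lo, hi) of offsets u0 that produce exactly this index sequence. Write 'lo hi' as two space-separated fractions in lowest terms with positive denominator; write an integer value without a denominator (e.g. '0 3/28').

7/116 5/58

C = [1/29, 9/29, 10/29, 11/29, 17/29, 18/29, 22/29, 1]
j=0 picked index 1: u0 ∈ [1/29, 9/29)
j=1 picked index 1: u0 ∈ [-21/232, 43/232)
j=2 picked index 2: u0 ∈ [7/116, 11/116)
j=3 picked index 4: u0 ∈ [1/232, 49/232)
j=4 picked index 4: u0 ∈ [-7/58, 5/58)
j=5 picked index 6: u0 ∈ [-1/232, 31/232)
j=6 picked index 7: u0 ∈ [1/116, 1/4)
j=7 picked index 7: u0 ∈ [-27/232, 1/8)
intersection: [7/116, 5/58)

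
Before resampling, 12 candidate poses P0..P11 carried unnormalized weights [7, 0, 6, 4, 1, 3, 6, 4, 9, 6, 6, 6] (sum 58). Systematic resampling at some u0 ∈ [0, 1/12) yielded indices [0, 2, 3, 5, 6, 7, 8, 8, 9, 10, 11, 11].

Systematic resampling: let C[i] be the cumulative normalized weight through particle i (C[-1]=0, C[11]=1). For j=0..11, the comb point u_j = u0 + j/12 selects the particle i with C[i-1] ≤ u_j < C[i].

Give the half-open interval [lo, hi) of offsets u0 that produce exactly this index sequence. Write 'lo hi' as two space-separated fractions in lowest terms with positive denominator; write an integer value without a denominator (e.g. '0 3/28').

C = [7/58, 7/58, 13/58, 17/58, 9/29, 21/58, 27/58, 31/58, 20/29, 23/29, 26/29, 1]
j=0 picked index 0: u0 ∈ [0, 7/58)
j=1 picked index 2: u0 ∈ [13/348, 49/348)
j=2 picked index 3: u0 ∈ [5/87, 11/87)
j=3 picked index 5: u0 ∈ [7/116, 13/116)
j=4 picked index 6: u0 ∈ [5/174, 23/174)
j=5 picked index 7: u0 ∈ [17/348, 41/348)
j=6 picked index 8: u0 ∈ [1/29, 11/58)
j=7 picked index 8: u0 ∈ [-17/348, 37/348)
j=8 picked index 9: u0 ∈ [2/87, 11/87)
j=9 picked index 10: u0 ∈ [5/116, 17/116)
j=10 picked index 11: u0 ∈ [11/174, 1/6)
j=11 picked index 11: u0 ∈ [-7/348, 1/12)
intersection: [11/174, 1/12)

11/174 1/12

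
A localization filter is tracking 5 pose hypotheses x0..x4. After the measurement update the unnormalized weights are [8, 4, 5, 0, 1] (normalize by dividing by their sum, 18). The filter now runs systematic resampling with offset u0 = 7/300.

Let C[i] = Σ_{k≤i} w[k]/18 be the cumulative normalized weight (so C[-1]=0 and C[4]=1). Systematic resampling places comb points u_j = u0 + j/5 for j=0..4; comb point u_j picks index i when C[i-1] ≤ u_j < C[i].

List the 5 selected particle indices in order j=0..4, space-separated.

C = [4/9, 2/3, 17/18, 17/18, 1]
j=0: u_0=7/300 ∈ [0, 4/9) → index 0
j=1: u_1=67/300 ∈ [0, 4/9) → index 0
j=2: u_2=127/300 ∈ [0, 4/9) → index 0
j=3: u_3=187/300 ∈ [4/9, 2/3) → index 1
j=4: u_4=247/300 ∈ [2/3, 17/18) → index 2

0 0 0 1 2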